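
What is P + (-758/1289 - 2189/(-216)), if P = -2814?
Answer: -780827243/278424 ≈ -2804.5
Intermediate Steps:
P + (-758/1289 - 2189/(-216)) = -2814 + (-758/1289 - 2189/(-216)) = -2814 + (-758*1/1289 - 2189*(-1/216)) = -2814 + (-758/1289 + 2189/216) = -2814 + 2657893/278424 = -780827243/278424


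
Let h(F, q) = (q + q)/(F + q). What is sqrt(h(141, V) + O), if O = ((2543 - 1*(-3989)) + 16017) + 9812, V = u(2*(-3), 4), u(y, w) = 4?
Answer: sqrt(680391185)/145 ≈ 179.89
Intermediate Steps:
V = 4
h(F, q) = 2*q/(F + q) (h(F, q) = (2*q)/(F + q) = 2*q/(F + q))
O = 32361 (O = ((2543 + 3989) + 16017) + 9812 = (6532 + 16017) + 9812 = 22549 + 9812 = 32361)
sqrt(h(141, V) + O) = sqrt(2*4/(141 + 4) + 32361) = sqrt(2*4/145 + 32361) = sqrt(2*4*(1/145) + 32361) = sqrt(8/145 + 32361) = sqrt(4692353/145) = sqrt(680391185)/145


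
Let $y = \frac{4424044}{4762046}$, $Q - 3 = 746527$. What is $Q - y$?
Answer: $\frac{1777502888168}{2381023} \approx 7.4653 \cdot 10^{5}$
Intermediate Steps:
$Q = 746530$ ($Q = 3 + 746527 = 746530$)
$y = \frac{2212022}{2381023}$ ($y = 4424044 \cdot \frac{1}{4762046} = \frac{2212022}{2381023} \approx 0.92902$)
$Q - y = 746530 - \frac{2212022}{2381023} = \frac{1777502888168}{2381023}$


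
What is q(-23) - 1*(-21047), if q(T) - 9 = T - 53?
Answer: 20980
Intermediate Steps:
q(T) = -44 + T (q(T) = 9 + (T - 53) = 9 + (-53 + T) = -44 + T)
q(-23) - 1*(-21047) = (-44 - 23) - 1*(-21047) = -67 + 21047 = 20980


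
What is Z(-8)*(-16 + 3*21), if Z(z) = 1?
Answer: 47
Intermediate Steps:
Z(-8)*(-16 + 3*21) = 1*(-16 + 3*21) = 1*(-16 + 63) = 1*47 = 47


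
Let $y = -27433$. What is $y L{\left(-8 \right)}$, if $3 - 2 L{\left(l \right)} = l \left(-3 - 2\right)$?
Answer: $\frac{1015021}{2} \approx 5.0751 \cdot 10^{5}$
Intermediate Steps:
$L{\left(l \right)} = \frac{3}{2} + \frac{5 l}{2}$ ($L{\left(l \right)} = \frac{3}{2} - \frac{l \left(-3 - 2\right)}{2} = \frac{3}{2} - \frac{l \left(-5\right)}{2} = \frac{3}{2} - \frac{\left(-5\right) l}{2} = \frac{3}{2} + \frac{5 l}{2}$)
$y L{\left(-8 \right)} = - 27433 \left(\frac{3}{2} + \frac{5}{2} \left(-8\right)\right) = - 27433 \left(\frac{3}{2} - 20\right) = \left(-27433\right) \left(- \frac{37}{2}\right) = \frac{1015021}{2}$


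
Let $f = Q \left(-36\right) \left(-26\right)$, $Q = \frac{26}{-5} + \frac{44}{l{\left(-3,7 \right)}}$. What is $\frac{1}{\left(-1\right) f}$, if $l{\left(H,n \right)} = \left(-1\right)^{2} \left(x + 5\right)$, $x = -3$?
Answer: $- \frac{5}{78624} \approx -6.3594 \cdot 10^{-5}$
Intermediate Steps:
$l{\left(H,n \right)} = 2$ ($l{\left(H,n \right)} = \left(-1\right)^{2} \left(-3 + 5\right) = 1 \cdot 2 = 2$)
$Q = \frac{84}{5}$ ($Q = \frac{26}{-5} + \frac{44}{2} = 26 \left(- \frac{1}{5}\right) + 44 \cdot \frac{1}{2} = - \frac{26}{5} + 22 = \frac{84}{5} \approx 16.8$)
$f = \frac{78624}{5}$ ($f = \frac{84}{5} \left(-36\right) \left(-26\right) = \left(- \frac{3024}{5}\right) \left(-26\right) = \frac{78624}{5} \approx 15725.0$)
$\frac{1}{\left(-1\right) f} = \frac{1}{\left(-1\right) \frac{78624}{5}} = \frac{1}{- \frac{78624}{5}} = - \frac{5}{78624}$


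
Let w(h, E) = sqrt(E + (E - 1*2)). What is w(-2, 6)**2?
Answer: 10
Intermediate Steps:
w(h, E) = sqrt(-2 + 2*E) (w(h, E) = sqrt(E + (E - 2)) = sqrt(E + (-2 + E)) = sqrt(-2 + 2*E))
w(-2, 6)**2 = (sqrt(-2 + 2*6))**2 = (sqrt(-2 + 12))**2 = (sqrt(10))**2 = 10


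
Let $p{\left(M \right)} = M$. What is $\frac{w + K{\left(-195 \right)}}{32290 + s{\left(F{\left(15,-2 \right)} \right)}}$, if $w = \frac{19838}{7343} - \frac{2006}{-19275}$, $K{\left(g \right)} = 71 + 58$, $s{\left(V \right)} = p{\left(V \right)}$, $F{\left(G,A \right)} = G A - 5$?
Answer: $\frac{2665041919}{652179166125} \approx 0.0040864$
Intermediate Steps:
$F{\left(G,A \right)} = -5 + A G$ ($F{\left(G,A \right)} = A G - 5 = -5 + A G$)
$s{\left(V \right)} = V$
$K{\left(g \right)} = 129$
$w = \frac{56729644}{20219475}$ ($w = 19838 \cdot \frac{1}{7343} - - \frac{2006}{19275} = \frac{2834}{1049} + \frac{2006}{19275} = \frac{56729644}{20219475} \approx 2.8057$)
$\frac{w + K{\left(-195 \right)}}{32290 + s{\left(F{\left(15,-2 \right)} \right)}} = \frac{\frac{56729644}{20219475} + 129}{32290 - 35} = \frac{2665041919}{20219475 \left(32290 - 35\right)} = \frac{2665041919}{20219475 \cdot 32255} = \frac{2665041919}{20219475} \cdot \frac{1}{32255} = \frac{2665041919}{652179166125}$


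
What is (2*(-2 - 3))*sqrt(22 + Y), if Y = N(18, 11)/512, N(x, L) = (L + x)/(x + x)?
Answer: -5*sqrt(811066)/96 ≈ -46.906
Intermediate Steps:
N(x, L) = (L + x)/(2*x) (N(x, L) = (L + x)/((2*x)) = (L + x)*(1/(2*x)) = (L + x)/(2*x))
Y = 29/18432 (Y = ((1/2)*(11 + 18)/18)/512 = ((1/2)*(1/18)*29)*(1/512) = (29/36)*(1/512) = 29/18432 ≈ 0.0015734)
(2*(-2 - 3))*sqrt(22 + Y) = (2*(-2 - 3))*sqrt(22 + 29/18432) = (2*(-5))*sqrt(405533/18432) = -5*sqrt(811066)/96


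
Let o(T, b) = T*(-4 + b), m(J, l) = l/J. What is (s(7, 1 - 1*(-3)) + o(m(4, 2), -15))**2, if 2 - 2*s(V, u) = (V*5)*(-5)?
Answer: 6241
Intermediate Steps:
s(V, u) = 1 + 25*V/2 (s(V, u) = 1 - V*5*(-5)/2 = 1 - 5*V*(-5)/2 = 1 - (-25)*V/2 = 1 + 25*V/2)
(s(7, 1 - 1*(-3)) + o(m(4, 2), -15))**2 = ((1 + (25/2)*7) + (2/4)*(-4 - 15))**2 = ((1 + 175/2) + (2*(1/4))*(-19))**2 = (177/2 + (1/2)*(-19))**2 = (177/2 - 19/2)**2 = 79**2 = 6241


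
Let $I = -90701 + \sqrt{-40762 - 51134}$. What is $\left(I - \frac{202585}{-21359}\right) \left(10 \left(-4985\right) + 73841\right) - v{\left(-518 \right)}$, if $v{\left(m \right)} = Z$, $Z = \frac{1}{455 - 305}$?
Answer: $- \frac{224866877687789}{103350} + 47982 i \sqrt{22974} \approx -2.1758 \cdot 10^{9} + 7.2727 \cdot 10^{6} i$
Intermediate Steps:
$Z = \frac{1}{150} \approx 0.0066667$
$v{\left(m \right)} = \frac{1}{150}$
$I = -90701 + 2 i \sqrt{22974}$ ($I = -90701 + \sqrt{-91896} = -90701 + 2 i \sqrt{22974} \approx -90701.0 + 303.14 i$)
$\left(I - \frac{202585}{-21359}\right) \left(10 \left(-4985\right) + 73841\right) - v{\left(-518 \right)} = \left(\left(-90701 + 2 i \sqrt{22974}\right) - \frac{202585}{-21359}\right) \left(10 \left(-4985\right) + 73841\right) - \frac{1}{150} = \left(\left(-90701 + 2 i \sqrt{22974}\right) - - \frac{6535}{689}\right) \left(-49850 + 73841\right) - \frac{1}{150} = \left(\left(-90701 + 2 i \sqrt{22974}\right) + \frac{6535}{689}\right) 23991 - \frac{1}{150} = \left(- \frac{62486454}{689} + 2 i \sqrt{22974}\right) 23991 - \frac{1}{150} = \left(- \frac{1499112517914}{689} + 47982 i \sqrt{22974}\right) - \frac{1}{150} = - \frac{224866877687789}{103350} + 47982 i \sqrt{22974}$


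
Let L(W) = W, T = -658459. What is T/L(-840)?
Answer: 658459/840 ≈ 783.88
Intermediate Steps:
T/L(-840) = -658459/(-840) = -658459*(-1/840) = 658459/840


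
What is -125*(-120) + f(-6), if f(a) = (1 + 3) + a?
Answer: 14998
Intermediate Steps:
f(a) = 4 + a
-125*(-120) + f(-6) = -125*(-120) + (4 - 6) = 15000 - 2 = 14998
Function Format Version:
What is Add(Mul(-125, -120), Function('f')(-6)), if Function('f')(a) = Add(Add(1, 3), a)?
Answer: 14998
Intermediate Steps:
Function('f')(a) = Add(4, a)
Add(Mul(-125, -120), Function('f')(-6)) = Add(Mul(-125, -120), Add(4, -6)) = Add(15000, -2) = 14998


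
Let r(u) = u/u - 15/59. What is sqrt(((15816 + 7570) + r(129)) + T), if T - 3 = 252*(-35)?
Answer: sqrt(50717285)/59 ≈ 120.71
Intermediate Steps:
T = -8817 (T = 3 + 252*(-35) = 3 - 8820 = -8817)
r(u) = 44/59 (r(u) = 1 - 15*1/59 = 1 - 15/59 = 44/59)
sqrt(((15816 + 7570) + r(129)) + T) = sqrt(((15816 + 7570) + 44/59) - 8817) = sqrt((23386 + 44/59) - 8817) = sqrt(1379818/59 - 8817) = sqrt(859615/59) = sqrt(50717285)/59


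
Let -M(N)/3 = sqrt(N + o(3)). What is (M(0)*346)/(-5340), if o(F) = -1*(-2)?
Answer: 173*sqrt(2)/890 ≈ 0.27490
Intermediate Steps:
o(F) = 2
M(N) = -3*sqrt(2 + N) (M(N) = -3*sqrt(N + 2) = -3*sqrt(2 + N))
(M(0)*346)/(-5340) = (-3*sqrt(2 + 0)*346)/(-5340) = (-3*sqrt(2)*346)*(-1/5340) = -1038*sqrt(2)*(-1/5340) = 173*sqrt(2)/890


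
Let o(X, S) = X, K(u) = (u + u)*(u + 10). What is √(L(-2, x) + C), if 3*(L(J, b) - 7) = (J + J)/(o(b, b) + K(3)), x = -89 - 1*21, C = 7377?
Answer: √1063302/12 ≈ 85.930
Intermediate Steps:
K(u) = 2*u*(10 + u) (K(u) = (2*u)*(10 + u) = 2*u*(10 + u))
x = -110 (x = -89 - 21 = -110)
L(J, b) = 7 + 2*J/(3*(78 + b)) (L(J, b) = 7 + ((J + J)/(b + 2*3*(10 + 3)))/3 = 7 + ((2*J)/(b + 2*3*13))/3 = 7 + ((2*J)/(b + 78))/3 = 7 + ((2*J)/(78 + b))/3 = 7 + (2*J/(78 + b))/3 = 7 + 2*J/(3*(78 + b)))
√(L(-2, x) + C) = √((1638 + 2*(-2) + 21*(-110))/(3*(78 - 110)) + 7377) = √((⅓)*(1638 - 4 - 2310)/(-32) + 7377) = √((⅓)*(-1/32)*(-676) + 7377) = √(169/24 + 7377) = √(177217/24) = √1063302/12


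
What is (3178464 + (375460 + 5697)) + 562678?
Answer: 4122299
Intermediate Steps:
(3178464 + (375460 + 5697)) + 562678 = (3178464 + 381157) + 562678 = 3559621 + 562678 = 4122299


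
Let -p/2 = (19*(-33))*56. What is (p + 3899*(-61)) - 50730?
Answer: -218345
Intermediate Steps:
p = 70224 (p = -2*19*(-33)*56 = -(-1254)*56 = -2*(-35112) = 70224)
(p + 3899*(-61)) - 50730 = (70224 + 3899*(-61)) - 50730 = (70224 - 237839) - 50730 = -167615 - 50730 = -218345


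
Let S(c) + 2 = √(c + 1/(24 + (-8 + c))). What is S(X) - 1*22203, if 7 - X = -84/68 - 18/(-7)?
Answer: -22205 + 3*√59711128134/306782 ≈ -22203.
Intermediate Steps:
X = 674/119 (X = 7 - (-84/68 - 18/(-7)) = 7 - (-84*1/68 - 18*(-⅐)) = 7 - (-21/17 + 18/7) = 7 - 1*159/119 = 7 - 159/119 = 674/119 ≈ 5.6639)
S(c) = -2 + √(c + 1/(16 + c)) (S(c) = -2 + √(c + 1/(24 + (-8 + c))) = -2 + √(c + 1/(16 + c)))
S(X) - 1*22203 = (-2 + √((1 + 674*(16 + 674/119)/119)/(16 + 674/119))) - 1*22203 = (-2 + √((1 + (674/119)*(2578/119))/(2578/119))) - 22203 = (-2 + √(119*(1 + 1737572/14161)/2578)) - 22203 = (-2 + √((119/2578)*(1751733/14161))) - 22203 = (-2 + √(1751733/306782)) - 22203 = (-2 + 3*√59711128134/306782) - 22203 = -22205 + 3*√59711128134/306782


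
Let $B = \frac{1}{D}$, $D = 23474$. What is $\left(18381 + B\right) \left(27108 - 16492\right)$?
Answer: $\frac{2290272458260}{11737} \approx 1.9513 \cdot 10^{8}$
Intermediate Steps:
$B = \frac{1}{23474} \approx 4.26 \cdot 10^{-5}$
$\left(18381 + B\right) \left(27108 - 16492\right) = \left(18381 + \frac{1}{23474}\right) \left(27108 - 16492\right) = \frac{431475595}{23474} \cdot 10616 = \frac{2290272458260}{11737}$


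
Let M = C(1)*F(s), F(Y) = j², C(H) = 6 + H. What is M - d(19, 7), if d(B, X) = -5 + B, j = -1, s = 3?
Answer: -7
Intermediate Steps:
F(Y) = 1 (F(Y) = (-1)² = 1)
M = 7 (M = (6 + 1)*1 = 7*1 = 7)
M - d(19, 7) = 7 - (-5 + 19) = 7 - 1*14 = 7 - 14 = -7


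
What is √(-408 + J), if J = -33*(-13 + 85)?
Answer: 4*I*√174 ≈ 52.764*I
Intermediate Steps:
J = -2376 (J = -33*72 = -2376)
√(-408 + J) = √(-408 - 2376) = √(-2784) = 4*I*√174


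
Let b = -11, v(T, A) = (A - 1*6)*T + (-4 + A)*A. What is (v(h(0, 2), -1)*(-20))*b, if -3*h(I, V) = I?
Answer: 1100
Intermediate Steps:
h(I, V) = -I/3
v(T, A) = A*(-4 + A) + T*(-6 + A) (v(T, A) = (A - 6)*T + A*(-4 + A) = (-6 + A)*T + A*(-4 + A) = T*(-6 + A) + A*(-4 + A) = A*(-4 + A) + T*(-6 + A))
(v(h(0, 2), -1)*(-20))*b = (((-1)² - (-2)*0 - 4*(-1) - (-1)*0/3)*(-20))*(-11) = ((1 - 6*0 + 4 - 1*0)*(-20))*(-11) = ((1 + 0 + 4 + 0)*(-20))*(-11) = (5*(-20))*(-11) = -100*(-11) = 1100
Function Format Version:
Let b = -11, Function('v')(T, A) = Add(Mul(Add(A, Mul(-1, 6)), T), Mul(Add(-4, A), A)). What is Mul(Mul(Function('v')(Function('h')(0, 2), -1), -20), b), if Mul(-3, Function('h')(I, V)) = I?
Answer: 1100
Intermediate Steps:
Function('h')(I, V) = Mul(Rational(-1, 3), I)
Function('v')(T, A) = Add(Mul(A, Add(-4, A)), Mul(T, Add(-6, A))) (Function('v')(T, A) = Add(Mul(Add(A, -6), T), Mul(A, Add(-4, A))) = Add(Mul(Add(-6, A), T), Mul(A, Add(-4, A))) = Add(Mul(T, Add(-6, A)), Mul(A, Add(-4, A))) = Add(Mul(A, Add(-4, A)), Mul(T, Add(-6, A))))
Mul(Mul(Function('v')(Function('h')(0, 2), -1), -20), b) = Mul(Mul(Add(Pow(-1, 2), Mul(-6, Mul(Rational(-1, 3), 0)), Mul(-4, -1), Mul(-1, Mul(Rational(-1, 3), 0))), -20), -11) = Mul(Mul(Add(1, Mul(-6, 0), 4, Mul(-1, 0)), -20), -11) = Mul(Mul(Add(1, 0, 4, 0), -20), -11) = Mul(Mul(5, -20), -11) = Mul(-100, -11) = 1100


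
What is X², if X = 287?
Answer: 82369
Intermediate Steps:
X² = 287² = 82369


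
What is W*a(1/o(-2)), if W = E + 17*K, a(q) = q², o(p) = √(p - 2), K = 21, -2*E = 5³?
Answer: -589/8 ≈ -73.625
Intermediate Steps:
E = -125/2 (E = -½*5³ = -½*125 = -125/2 ≈ -62.500)
o(p) = √(-2 + p)
W = 589/2 (W = -125/2 + 17*21 = -125/2 + 357 = 589/2 ≈ 294.50)
W*a(1/o(-2)) = 589*(1/(√(-2 - 2)))²/2 = 589*(1/(√(-4)))²/2 = 589*(1/(2*I))²/2 = 589*(-I/2)²/2 = (589/2)*(-¼) = -589/8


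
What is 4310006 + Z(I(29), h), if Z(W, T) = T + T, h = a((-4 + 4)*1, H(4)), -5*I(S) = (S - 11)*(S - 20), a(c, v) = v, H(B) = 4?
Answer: 4310014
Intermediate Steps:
I(S) = -(-20 + S)*(-11 + S)/5 (I(S) = -(S - 11)*(S - 20)/5 = -(-11 + S)*(-20 + S)/5 = -(-20 + S)*(-11 + S)/5)
h = 4
Z(W, T) = 2*T
4310006 + Z(I(29), h) = 4310006 + 2*4 = 4310006 + 8 = 4310014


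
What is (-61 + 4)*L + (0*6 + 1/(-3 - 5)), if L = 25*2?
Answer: -22801/8 ≈ -2850.1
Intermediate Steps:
L = 50
(-61 + 4)*L + (0*6 + 1/(-3 - 5)) = (-61 + 4)*50 + (0*6 + 1/(-3 - 5)) = -57*50 + (0 + 1/(-8)) = -2850 + (0 - ⅛) = -2850 - ⅛ = -22801/8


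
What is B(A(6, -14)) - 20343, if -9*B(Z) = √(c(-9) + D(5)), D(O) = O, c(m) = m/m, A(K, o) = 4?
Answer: -20343 - √6/9 ≈ -20343.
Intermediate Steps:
c(m) = 1
B(Z) = -√6/9 (B(Z) = -√(1 + 5)/9 = -√6/9)
B(A(6, -14)) - 20343 = -√6/9 - 20343 = -20343 - √6/9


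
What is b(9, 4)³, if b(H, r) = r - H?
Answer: -125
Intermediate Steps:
b(9, 4)³ = (4 - 1*9)³ = (4 - 9)³ = (-5)³ = -125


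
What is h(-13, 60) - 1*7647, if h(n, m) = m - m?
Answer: -7647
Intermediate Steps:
h(n, m) = 0
h(-13, 60) - 1*7647 = 0 - 1*7647 = 0 - 7647 = -7647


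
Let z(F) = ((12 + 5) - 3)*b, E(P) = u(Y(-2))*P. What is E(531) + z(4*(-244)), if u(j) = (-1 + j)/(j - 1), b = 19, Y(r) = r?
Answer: 797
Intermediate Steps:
u(j) = 1 (u(j) = (-1 + j)/(-1 + j) = 1)
E(P) = P (E(P) = 1*P = P)
z(F) = 266 (z(F) = ((12 + 5) - 3)*19 = (17 - 3)*19 = 14*19 = 266)
E(531) + z(4*(-244)) = 531 + 266 = 797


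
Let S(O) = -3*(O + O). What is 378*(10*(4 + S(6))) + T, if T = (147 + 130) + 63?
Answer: -120620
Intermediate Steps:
S(O) = -6*O
T = 340 (T = 277 + 63 = 340)
378*(10*(4 + S(6))) + T = 378*(10*(4 - 6*6)) + 340 = 378*(10*(4 - 36)) + 340 = 378*(10*(-32)) + 340 = 378*(-320) + 340 = -120960 + 340 = -120620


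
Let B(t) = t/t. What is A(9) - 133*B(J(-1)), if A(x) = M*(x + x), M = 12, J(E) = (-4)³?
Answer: 83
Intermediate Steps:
J(E) = -64
B(t) = 1
A(x) = 24*x (A(x) = 12*(x + x) = 12*(2*x) = 24*x)
A(9) - 133*B(J(-1)) = 24*9 - 133*1 = 216 - 133 = 83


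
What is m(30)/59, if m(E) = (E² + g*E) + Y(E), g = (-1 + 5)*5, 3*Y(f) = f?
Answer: 1510/59 ≈ 25.593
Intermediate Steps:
Y(f) = f/3
g = 20 (g = 4*5 = 20)
m(E) = E² + 61*E/3 (m(E) = (E² + 20*E) + E/3 = E² + 61*E/3)
m(30)/59 = ((⅓)*30*(61 + 3*30))/59 = ((⅓)*30*(61 + 90))*(1/59) = ((⅓)*30*151)*(1/59) = 1510*(1/59) = 1510/59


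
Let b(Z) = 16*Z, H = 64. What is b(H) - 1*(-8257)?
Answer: 9281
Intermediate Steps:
b(H) - 1*(-8257) = 16*64 - 1*(-8257) = 1024 + 8257 = 9281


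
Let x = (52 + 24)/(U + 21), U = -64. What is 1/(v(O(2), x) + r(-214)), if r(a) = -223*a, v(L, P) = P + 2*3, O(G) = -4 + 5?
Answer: 43/2052228 ≈ 2.0953e-5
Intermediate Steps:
O(G) = 1
x = -76/43 (x = (52 + 24)/(-64 + 21) = 76/(-43) = 76*(-1/43) = -76/43 ≈ -1.7674)
v(L, P) = 6 + P (v(L, P) = P + 6 = 6 + P)
1/(v(O(2), x) + r(-214)) = 1/((6 - 76/43) - 223*(-214)) = 1/(182/43 + 47722) = 1/(2052228/43) = 43/2052228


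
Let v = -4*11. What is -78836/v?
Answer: 19709/11 ≈ 1791.7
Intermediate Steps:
v = -44
-78836/v = -78836/(-44) = -78836*(-1/44) = 19709/11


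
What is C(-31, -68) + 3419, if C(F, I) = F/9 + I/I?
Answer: 30749/9 ≈ 3416.6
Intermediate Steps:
C(F, I) = 1 + F/9 (C(F, I) = F*(1/9) + 1 = F/9 + 1 = 1 + F/9)
C(-31, -68) + 3419 = (1 + (1/9)*(-31)) + 3419 = (1 - 31/9) + 3419 = -22/9 + 3419 = 30749/9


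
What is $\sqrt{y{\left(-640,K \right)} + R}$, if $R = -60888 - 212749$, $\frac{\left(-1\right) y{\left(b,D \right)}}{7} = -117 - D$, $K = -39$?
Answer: $i \sqrt{273091} \approx 522.58 i$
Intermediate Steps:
$y{\left(b,D \right)} = 819 + 7 D$ ($y{\left(b,D \right)} = - 7 \left(-117 - D\right) = 819 + 7 D$)
$R = -273637$ ($R = -60888 - 212749 = -273637$)
$\sqrt{y{\left(-640,K \right)} + R} = \sqrt{\left(819 + 7 \left(-39\right)\right) - 273637} = \sqrt{\left(819 - 273\right) - 273637} = \sqrt{546 - 273637} = \sqrt{-273091} = i \sqrt{273091}$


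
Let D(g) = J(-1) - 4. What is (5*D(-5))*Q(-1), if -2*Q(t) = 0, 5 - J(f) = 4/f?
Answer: 0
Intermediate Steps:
J(f) = 5 - 4/f
Q(t) = 0 (Q(t) = -1/2*0 = 0)
D(g) = 5 (D(g) = (5 - 4/(-1)) - 4 = (5 - 4*(-1)) - 4 = (5 + 4) - 4 = 9 - 4 = 5)
(5*D(-5))*Q(-1) = (5*5)*0 = 25*0 = 0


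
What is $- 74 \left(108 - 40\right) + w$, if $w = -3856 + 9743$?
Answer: $855$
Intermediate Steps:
$w = 5887$
$- 74 \left(108 - 40\right) + w = - 74 \left(108 - 40\right) + 5887 = \left(-74\right) 68 + 5887 = -5032 + 5887 = 855$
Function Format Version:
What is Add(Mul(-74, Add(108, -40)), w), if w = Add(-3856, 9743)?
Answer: 855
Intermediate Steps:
w = 5887
Add(Mul(-74, Add(108, -40)), w) = Add(Mul(-74, Add(108, -40)), 5887) = Add(Mul(-74, 68), 5887) = Add(-5032, 5887) = 855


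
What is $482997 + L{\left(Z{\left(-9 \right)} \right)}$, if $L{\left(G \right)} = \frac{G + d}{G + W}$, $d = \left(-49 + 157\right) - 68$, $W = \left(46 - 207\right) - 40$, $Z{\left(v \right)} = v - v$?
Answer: $\frac{97082357}{201} \approx 4.83 \cdot 10^{5}$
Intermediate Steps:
$Z{\left(v \right)} = 0$
$W = -201$ ($W = -161 - 40 = -201$)
$d = 40$ ($d = 108 - 68 = 40$)
$L{\left(G \right)} = \frac{40 + G}{-201 + G}$ ($L{\left(G \right)} = \frac{G + 40}{G - 201} = \frac{40 + G}{-201 + G}$)
$482997 + L{\left(Z{\left(-9 \right)} \right)} = 482997 + \frac{40 + 0}{-201 + 0} = 482997 + \frac{1}{-201} \cdot 40 = 482997 - \frac{40}{201} = \frac{97082357}{201}$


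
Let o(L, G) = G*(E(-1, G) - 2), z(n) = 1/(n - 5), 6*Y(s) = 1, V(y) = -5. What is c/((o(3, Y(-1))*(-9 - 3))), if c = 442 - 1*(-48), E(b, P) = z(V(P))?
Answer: 350/3 ≈ 116.67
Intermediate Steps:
Y(s) = ⅙ (Y(s) = (⅙)*1 = ⅙)
z(n) = 1/(-5 + n)
E(b, P) = -⅒ (E(b, P) = 1/(-5 - 5) = 1/(-10) = -⅒)
o(L, G) = -21*G/10 (o(L, G) = G*(-⅒ - 2) = G*(-21/10) = -21*G/10)
c = 490 (c = 442 + 48 = 490)
c/((o(3, Y(-1))*(-9 - 3))) = 490/(((-21/10*⅙)*(-9 - 3))) = 490/((-7/20*(-12))) = 490/(21/5) = 490*(5/21) = 350/3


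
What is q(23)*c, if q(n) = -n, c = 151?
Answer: -3473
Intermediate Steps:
q(23)*c = -1*23*151 = -23*151 = -3473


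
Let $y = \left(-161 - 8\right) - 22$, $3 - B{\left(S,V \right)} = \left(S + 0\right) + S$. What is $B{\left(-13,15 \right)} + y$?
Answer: $-162$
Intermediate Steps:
$B{\left(S,V \right)} = 3 - 2 S$ ($B{\left(S,V \right)} = 3 - \left(\left(S + 0\right) + S\right) = 3 - \left(S + S\right) = 3 - 2 S$)
$y = -191$ ($y = -169 - 22 = -191$)
$B{\left(-13,15 \right)} + y = \left(3 - -26\right) - 191 = \left(3 + 26\right) - 191 = 29 - 191 = -162$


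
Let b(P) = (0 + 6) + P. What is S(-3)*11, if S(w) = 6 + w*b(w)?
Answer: -33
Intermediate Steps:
b(P) = 6 + P
S(w) = 6 + w*(6 + w)
S(-3)*11 = (6 - 3*(6 - 3))*11 = (6 - 3*3)*11 = (6 - 9)*11 = -3*11 = -33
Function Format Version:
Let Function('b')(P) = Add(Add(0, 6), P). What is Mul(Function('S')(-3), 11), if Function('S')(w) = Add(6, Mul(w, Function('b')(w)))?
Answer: -33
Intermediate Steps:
Function('b')(P) = Add(6, P)
Function('S')(w) = Add(6, Mul(w, Add(6, w)))
Mul(Function('S')(-3), 11) = Mul(Add(6, Mul(-3, Add(6, -3))), 11) = Mul(Add(6, Mul(-3, 3)), 11) = Mul(Add(6, -9), 11) = Mul(-3, 11) = -33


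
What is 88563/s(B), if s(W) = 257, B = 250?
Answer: 88563/257 ≈ 344.60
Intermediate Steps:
88563/s(B) = 88563/257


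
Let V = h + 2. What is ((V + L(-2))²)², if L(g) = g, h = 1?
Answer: 1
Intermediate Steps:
V = 3 (V = 1 + 2 = 3)
((V + L(-2))²)² = ((3 - 2)²)² = (1²)² = 1² = 1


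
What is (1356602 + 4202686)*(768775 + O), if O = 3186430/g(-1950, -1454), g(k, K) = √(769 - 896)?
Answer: 4273841632200 - 139482535920*I*√127 ≈ 4.2738e+12 - 1.5719e+12*I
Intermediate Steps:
g(k, K) = I*√127 (g(k, K) = √(-127) = I*√127)
O = -25090*I*√127 (O = 3186430/((I*√127)) = 3186430*(-I*√127/127) = -25090*I*√127 ≈ -2.8275e+5*I)
(1356602 + 4202686)*(768775 + O) = (1356602 + 4202686)*(768775 - 25090*I*√127) = 5559288*(768775 - 25090*I*√127) = 4273841632200 - 139482535920*I*√127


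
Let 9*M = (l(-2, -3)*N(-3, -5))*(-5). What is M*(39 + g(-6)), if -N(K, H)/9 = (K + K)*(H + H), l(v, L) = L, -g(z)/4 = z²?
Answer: 94500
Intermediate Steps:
g(z) = -4*z²
N(K, H) = -36*H*K (N(K, H) = -9*(K + K)*(H + H) = -9*2*K*2*H = -36*H*K)
M = -900 (M = (-(-108)*(-5)*(-3)*(-5))/9 = (-3*(-540)*(-5))/9 = (1620*(-5))/9 = (⅑)*(-8100) = -900)
M*(39 + g(-6)) = -900*(39 - 4*(-6)²) = -900*(39 - 4*36) = -900*(39 - 144) = -900*(-105) = 94500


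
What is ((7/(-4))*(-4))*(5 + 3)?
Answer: 56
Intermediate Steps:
((7/(-4))*(-4))*(5 + 3) = ((7*(-¼))*(-4))*8 = -7/4*(-4)*8 = 7*8 = 56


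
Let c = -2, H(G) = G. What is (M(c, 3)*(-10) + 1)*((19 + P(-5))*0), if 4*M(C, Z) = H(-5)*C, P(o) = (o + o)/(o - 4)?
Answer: 0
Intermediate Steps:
P(o) = 2*o/(-4 + o) (P(o) = (2*o)/(-4 + o) = 2*o/(-4 + o))
M(C, Z) = -5*C/4 (M(C, Z) = (-5*C)/4 = -5*C/4)
(M(c, 3)*(-10) + 1)*((19 + P(-5))*0) = (-5/4*(-2)*(-10) + 1)*((19 + 2*(-5)/(-4 - 5))*0) = ((5/2)*(-10) + 1)*((19 + 2*(-5)/(-9))*0) = (-25 + 1)*((19 + 2*(-5)*(-⅑))*0) = -24*(19 + 10/9)*0 = -1448*0/3 = -24*0 = 0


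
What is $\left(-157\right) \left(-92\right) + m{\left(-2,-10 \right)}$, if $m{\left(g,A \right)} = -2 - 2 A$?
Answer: $14462$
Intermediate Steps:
$\left(-157\right) \left(-92\right) + m{\left(-2,-10 \right)} = \left(-157\right) \left(-92\right) - -18 = 14444 + \left(-2 + 20\right) = 14444 + 18 = 14462$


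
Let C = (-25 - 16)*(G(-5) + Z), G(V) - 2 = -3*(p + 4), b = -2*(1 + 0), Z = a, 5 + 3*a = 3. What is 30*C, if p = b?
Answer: 5740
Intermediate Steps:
a = -2/3 (a = -5/3 + (1/3)*3 = -5/3 + 1 = -2/3 ≈ -0.66667)
Z = -2/3 ≈ -0.66667
b = -2 (b = -2*1 = -2)
p = -2
G(V) = -4 (G(V) = 2 - 3*(-2 + 4) = 2 - 3*2 = 2 - 6 = -4)
C = 574/3 (C = (-25 - 16)*(-4 - 2/3) = -41*(-14/3) = 574/3 ≈ 191.33)
30*C = 30*(574/3) = 5740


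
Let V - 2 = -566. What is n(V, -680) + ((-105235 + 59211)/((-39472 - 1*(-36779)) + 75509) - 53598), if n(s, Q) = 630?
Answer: -482120489/9102 ≈ -52969.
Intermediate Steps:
V = -564 (V = 2 - 566 = -564)
n(V, -680) + ((-105235 + 59211)/((-39472 - 1*(-36779)) + 75509) - 53598) = 630 + ((-105235 + 59211)/((-39472 - 1*(-36779)) + 75509) - 53598) = 630 + (-46024/((-39472 + 36779) + 75509) - 53598) = 630 + (-46024/(-2693 + 75509) - 53598) = 630 + (-46024/72816 - 53598) = 630 + (-46024*1/72816 - 53598) = 630 + (-5753/9102 - 53598) = 630 - 487854749/9102 = -482120489/9102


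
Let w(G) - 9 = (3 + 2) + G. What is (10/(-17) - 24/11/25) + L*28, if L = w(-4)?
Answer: 1305842/4675 ≈ 279.32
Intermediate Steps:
w(G) = 14 + G (w(G) = 9 + ((3 + 2) + G) = 9 + (5 + G) = 14 + G)
L = 10 (L = 14 - 4 = 10)
(10/(-17) - 24/11/25) + L*28 = (10/(-17) - 24/11/25) + 10*28 = (10*(-1/17) - 24*1/11*(1/25)) + 280 = (-10/17 - 24/11*1/25) + 280 = (-10/17 - 24/275) + 280 = -3158/4675 + 280 = 1305842/4675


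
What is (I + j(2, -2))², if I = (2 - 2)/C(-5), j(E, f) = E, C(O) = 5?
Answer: 4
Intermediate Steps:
I = 0 (I = (2 - 2)/5 = 0*(⅕) = 0)
(I + j(2, -2))² = (0 + 2)² = 2² = 4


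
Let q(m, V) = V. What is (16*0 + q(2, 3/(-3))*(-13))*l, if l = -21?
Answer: -273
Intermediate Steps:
(16*0 + q(2, 3/(-3))*(-13))*l = (16*0 + (3/(-3))*(-13))*(-21) = (0 + (3*(-1/3))*(-13))*(-21) = (0 - 1*(-13))*(-21) = (0 + 13)*(-21) = 13*(-21) = -273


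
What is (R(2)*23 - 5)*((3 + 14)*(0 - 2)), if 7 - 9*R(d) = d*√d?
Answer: -3944/9 + 1564*√2/9 ≈ -192.46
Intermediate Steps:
R(d) = 7/9 - d^(3/2)/9 (R(d) = 7/9 - d*√d/9 = 7/9 - d^(3/2)/9)
(R(2)*23 - 5)*((3 + 14)*(0 - 2)) = ((7/9 - 2*√2/9)*23 - 5)*((3 + 14)*(0 - 2)) = ((7/9 - 2*√2/9)*23 - 5)*(17*(-2)) = ((7/9 - 2*√2/9)*23 - 5)*(-34) = ((161/9 - 46*√2/9) - 5)*(-34) = (116/9 - 46*√2/9)*(-34) = -3944/9 + 1564*√2/9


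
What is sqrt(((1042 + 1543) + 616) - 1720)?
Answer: sqrt(1481) ≈ 38.484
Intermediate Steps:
sqrt(((1042 + 1543) + 616) - 1720) = sqrt((2585 + 616) - 1720) = sqrt(3201 - 1720) = sqrt(1481)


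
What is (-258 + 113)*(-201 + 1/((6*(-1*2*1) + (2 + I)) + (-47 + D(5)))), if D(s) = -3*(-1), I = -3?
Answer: 1661410/57 ≈ 29148.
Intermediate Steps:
D(s) = 3
(-258 + 113)*(-201 + 1/((6*(-1*2*1) + (2 + I)) + (-47 + D(5)))) = (-258 + 113)*(-201 + 1/((6*(-1*2*1) + (2 - 3)) + (-47 + 3))) = -145*(-201 + 1/((6*(-2*1) - 1) - 44)) = -145*(-201 + 1/((6*(-2) - 1) - 44)) = -145*(-201 + 1/((-12 - 1) - 44)) = -145*(-201 + 1/(-13 - 44)) = -145*(-201 + 1/(-57)) = -145*(-201 - 1/57) = -145*(-11458/57) = 1661410/57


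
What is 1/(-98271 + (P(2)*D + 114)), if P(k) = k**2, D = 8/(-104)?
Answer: -13/1276045 ≈ -1.0188e-5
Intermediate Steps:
D = -1/13 (D = 8*(-1/104) = -1/13 ≈ -0.076923)
1/(-98271 + (P(2)*D + 114)) = 1/(-98271 + (2**2*(-1/13) + 114)) = 1/(-98271 + (4*(-1/13) + 114)) = 1/(-98271 + (-4/13 + 114)) = 1/(-98271 + 1478/13) = 1/(-1276045/13) = -13/1276045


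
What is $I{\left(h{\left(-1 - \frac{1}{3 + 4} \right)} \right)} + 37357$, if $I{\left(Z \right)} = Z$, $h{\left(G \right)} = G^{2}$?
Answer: $\frac{1830557}{49} \approx 37358.0$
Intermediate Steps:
$I{\left(h{\left(-1 - \frac{1}{3 + 4} \right)} \right)} + 37357 = \left(-1 - \frac{1}{3 + 4}\right)^{2} + 37357 = \left(-1 - \frac{1}{7}\right)^{2} + 37357 = \left(- \frac{8}{7}\right)^{2} + 37357 = \frac{64}{49} + 37357 = \frac{1830557}{49}$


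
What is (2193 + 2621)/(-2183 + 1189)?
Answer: -2407/497 ≈ -4.8431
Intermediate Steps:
(2193 + 2621)/(-2183 + 1189) = 4814/(-994) = 4814*(-1/994) = -2407/497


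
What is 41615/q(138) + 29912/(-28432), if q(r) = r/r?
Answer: 147895971/3554 ≈ 41614.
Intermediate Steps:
q(r) = 1
41615/q(138) + 29912/(-28432) = 41615/1 + 29912/(-28432) = 41615*1 + 29912*(-1/28432) = 41615 - 3739/3554 = 147895971/3554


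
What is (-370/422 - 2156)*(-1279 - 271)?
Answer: 705406550/211 ≈ 3.3432e+6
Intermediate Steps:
(-370/422 - 2156)*(-1279 - 271) = (-370*1/422 - 2156)*(-1550) = (-185/211 - 2156)*(-1550) = -455101/211*(-1550) = 705406550/211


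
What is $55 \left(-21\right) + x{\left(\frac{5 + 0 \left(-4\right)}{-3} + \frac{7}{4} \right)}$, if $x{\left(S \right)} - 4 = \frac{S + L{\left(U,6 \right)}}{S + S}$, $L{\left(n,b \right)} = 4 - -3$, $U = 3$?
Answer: $- \frac{2217}{2} \approx -1108.5$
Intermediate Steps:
$L{\left(n,b \right)} = 7$ ($L{\left(n,b \right)} = 4 + 3 = 7$)
$x{\left(S \right)} = 4 + \frac{7 + S}{2 S}$ ($x{\left(S \right)} = 4 + \frac{S + 7}{S + S} = 4 + \frac{7 + S}{2 S}$)
$55 \left(-21\right) + x{\left(\frac{5 + 0 \left(-4\right)}{-3} + \frac{7}{4} \right)} = 55 \left(-21\right) + \frac{7 + 9 \left(\frac{5 + 0 \left(-4\right)}{-3} + \frac{7}{4}\right)}{2 \left(\frac{5 + 0 \left(-4\right)}{-3} + \frac{7}{4}\right)} = -1155 + \frac{7 + 9 \left(\left(5 + 0\right) \left(- \frac{1}{3}\right) + 7 \cdot \frac{1}{4}\right)}{2 \left(\left(5 + 0\right) \left(- \frac{1}{3}\right) + 7 \cdot \frac{1}{4}\right)} = -1155 + \frac{7 + 9 \left(5 \left(- \frac{1}{3}\right) + \frac{7}{4}\right)}{2 \left(5 \left(- \frac{1}{3}\right) + \frac{7}{4}\right)} = -1155 + \frac{7 + 9 \left(- \frac{5}{3} + \frac{7}{4}\right)}{2 \left(- \frac{5}{3} + \frac{7}{4}\right)} = -1155 + \frac{\frac{1}{\frac{1}{12}} \left(7 + 9 \cdot \frac{1}{12}\right)}{2} = -1155 + \frac{1}{2} \cdot 12 \left(7 + \frac{3}{4}\right) = -1155 + \frac{1}{2} \cdot 12 \cdot \frac{31}{4} = -1155 + \frac{93}{2} = - \frac{2217}{2}$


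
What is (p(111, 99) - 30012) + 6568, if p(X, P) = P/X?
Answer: -867395/37 ≈ -23443.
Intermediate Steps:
(p(111, 99) - 30012) + 6568 = (99/111 - 30012) + 6568 = (99*(1/111) - 30012) + 6568 = (33/37 - 30012) + 6568 = -1110411/37 + 6568 = -867395/37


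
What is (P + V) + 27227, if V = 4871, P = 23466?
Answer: 55564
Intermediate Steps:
(P + V) + 27227 = (23466 + 4871) + 27227 = 28337 + 27227 = 55564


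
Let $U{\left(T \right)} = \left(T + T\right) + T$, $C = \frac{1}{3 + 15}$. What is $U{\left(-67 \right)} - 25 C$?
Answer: $- \frac{3643}{18} \approx -202.39$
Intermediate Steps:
$C = \frac{1}{18} \approx 0.055556$
$U{\left(T \right)} = 3 T$ ($U{\left(T \right)} = 2 T + T = 3 T$)
$U{\left(-67 \right)} - 25 C = 3 \left(-67\right) - 25 \cdot \frac{1}{18} = -201 - \frac{25}{18} = - \frac{3643}{18}$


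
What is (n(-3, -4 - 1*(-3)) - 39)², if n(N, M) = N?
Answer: 1764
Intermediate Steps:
(n(-3, -4 - 1*(-3)) - 39)² = (-3 - 39)² = (-42)² = 1764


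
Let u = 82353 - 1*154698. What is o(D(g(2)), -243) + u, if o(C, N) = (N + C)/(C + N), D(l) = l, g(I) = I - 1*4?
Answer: -72344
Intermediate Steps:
g(I) = -4 + I (g(I) = I - 4 = -4 + I)
o(C, N) = 1 (o(C, N) = (C + N)/(C + N) = 1)
u = -72345 (u = 82353 - 154698 = -72345)
o(D(g(2)), -243) + u = 1 - 72345 = -72344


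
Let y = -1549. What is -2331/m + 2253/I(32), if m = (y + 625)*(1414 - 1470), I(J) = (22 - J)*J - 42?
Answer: -2795787/445984 ≈ -6.2688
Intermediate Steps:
I(J) = -42 + J*(22 - J) (I(J) = J*(22 - J) - 42 = -42 + J*(22 - J))
m = 51744 (m = (-1549 + 625)*(1414 - 1470) = -924*(-56) = 51744)
-2331/m + 2253/I(32) = -2331/51744 + 2253/(-42 - 1*32**2 + 22*32) = -2331*1/51744 + 2253/(-42 - 1*1024 + 704) = -111/2464 + 2253/(-42 - 1024 + 704) = -111/2464 + 2253/(-362) = -111/2464 + 2253*(-1/362) = -111/2464 - 2253/362 = -2795787/445984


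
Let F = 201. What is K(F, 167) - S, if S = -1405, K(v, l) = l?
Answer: 1572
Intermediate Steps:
K(F, 167) - S = 167 - 1*(-1405) = 167 + 1405 = 1572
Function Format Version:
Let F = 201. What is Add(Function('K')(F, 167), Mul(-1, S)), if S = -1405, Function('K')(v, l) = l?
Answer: 1572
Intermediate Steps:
Add(Function('K')(F, 167), Mul(-1, S)) = Add(167, Mul(-1, -1405)) = Add(167, 1405) = 1572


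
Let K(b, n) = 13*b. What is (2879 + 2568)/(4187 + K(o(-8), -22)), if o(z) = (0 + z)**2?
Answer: 5447/5019 ≈ 1.0853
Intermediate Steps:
o(z) = z**2
(2879 + 2568)/(4187 + K(o(-8), -22)) = (2879 + 2568)/(4187 + 13*(-8)**2) = 5447/(4187 + 13*64) = 5447/(4187 + 832) = 5447/5019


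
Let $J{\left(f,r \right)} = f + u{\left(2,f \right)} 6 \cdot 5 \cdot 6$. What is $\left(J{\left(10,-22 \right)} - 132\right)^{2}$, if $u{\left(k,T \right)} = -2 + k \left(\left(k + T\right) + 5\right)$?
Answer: $31787044$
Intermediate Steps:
$u{\left(k,T \right)} = -2 + k \left(5 + T + k\right)$ ($u{\left(k,T \right)} = -2 + k \left(\left(T + k\right) + 5\right) = -2 + k \left(5 + T + k\right)$)
$J{\left(f,r \right)} = 2160 + 361 f$ ($J{\left(f,r \right)} = f + \left(-2 + 2^{2} + 5 \cdot 2 + f 2\right) 6 \cdot 5 \cdot 6 = f + \left(-2 + 4 + 10 + 2 f\right) 30 \cdot 6 = f + \left(12 + 2 f\right) 180 = f + \left(2160 + 360 f\right) = 2160 + 361 f$)
$\left(J{\left(10,-22 \right)} - 132\right)^{2} = \left(\left(2160 + 361 \cdot 10\right) - 132\right)^{2} = \left(\left(2160 + 3610\right) - 132\right)^{2} = \left(5770 - 132\right)^{2} = 5638^{2} = 31787044$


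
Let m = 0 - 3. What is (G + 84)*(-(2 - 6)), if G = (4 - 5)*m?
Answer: 348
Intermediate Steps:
m = -3
G = 3 (G = (4 - 5)*(-3) = -1*(-3) = 3)
(G + 84)*(-(2 - 6)) = (3 + 84)*(-(2 - 6)) = 87*(-1*(-4)) = 87*4 = 348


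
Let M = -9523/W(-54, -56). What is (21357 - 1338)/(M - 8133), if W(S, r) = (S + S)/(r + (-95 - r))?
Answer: -2162052/1783049 ≈ -1.2126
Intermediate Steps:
W(S, r) = -2*S/95 (W(S, r) = (2*S)/(-95) = (2*S)*(-1/95) = -2*S/95)
M = -904685/108 (M = -9523/((-2/95*(-54))) = -9523/108/95 = -9523*95/108 = -904685/108 ≈ -8376.7)
(21357 - 1338)/(M - 8133) = (21357 - 1338)/(-904685/108 - 8133) = 20019/(-1783049/108) = 20019*(-108/1783049) = -2162052/1783049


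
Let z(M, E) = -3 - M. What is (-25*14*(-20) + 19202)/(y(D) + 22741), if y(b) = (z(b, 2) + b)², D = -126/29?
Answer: 13101/11375 ≈ 1.1517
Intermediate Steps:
D = -126/29 (D = -126*1/29 = -126/29 ≈ -4.3448)
y(b) = 9 (y(b) = ((-3 - b) + b)² = (-3)² = 9)
(-25*14*(-20) + 19202)/(y(D) + 22741) = (-25*14*(-20) + 19202)/(9 + 22741) = (-350*(-20) + 19202)/22750 = (7000 + 19202)*(1/22750) = 26202*(1/22750) = 13101/11375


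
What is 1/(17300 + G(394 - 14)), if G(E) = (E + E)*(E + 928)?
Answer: 1/1011380 ≈ 9.8875e-7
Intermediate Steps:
G(E) = 2*E*(928 + E) (G(E) = (2*E)*(928 + E) = 2*E*(928 + E))
1/(17300 + G(394 - 14)) = 1/(17300 + 2*(394 - 14)*(928 + (394 - 14))) = 1/(17300 + 2*380*(928 + 380)) = 1/(17300 + 2*380*1308) = 1/(17300 + 994080) = 1/1011380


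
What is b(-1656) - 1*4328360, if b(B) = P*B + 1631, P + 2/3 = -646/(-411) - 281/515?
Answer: -305314365723/70555 ≈ -4.3273e+6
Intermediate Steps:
P = 25363/70555 (P = -⅔ + (-646/(-411) - 281/515) = -⅔ + (-646*(-1/411) - 281*1/515) = -⅔ + (646/411 - 281/515) = -⅔ + 217199/211665 = 25363/70555 ≈ 0.35948)
b(B) = 1631 + 25363*B/70555 (b(B) = 25363*B/70555 + 1631 = 1631 + 25363*B/70555)
b(-1656) - 1*4328360 = (1631 + (25363/70555)*(-1656)) - 1*4328360 = (1631 - 42001128/70555) - 4328360 = 73074077/70555 - 4328360 = -305314365723/70555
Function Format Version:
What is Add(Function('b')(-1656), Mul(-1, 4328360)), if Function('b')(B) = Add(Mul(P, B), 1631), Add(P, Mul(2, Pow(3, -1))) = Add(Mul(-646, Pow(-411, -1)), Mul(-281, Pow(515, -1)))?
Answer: Rational(-305314365723, 70555) ≈ -4.3273e+6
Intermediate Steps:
P = Rational(25363, 70555) (P = Add(Rational(-2, 3), Add(Mul(-646, Pow(-411, -1)), Mul(-281, Pow(515, -1)))) = Add(Rational(-2, 3), Add(Mul(-646, Rational(-1, 411)), Mul(-281, Rational(1, 515)))) = Add(Rational(-2, 3), Add(Rational(646, 411), Rational(-281, 515))) = Add(Rational(-2, 3), Rational(217199, 211665)) = Rational(25363, 70555) ≈ 0.35948)
Function('b')(B) = Add(1631, Mul(Rational(25363, 70555), B)) (Function('b')(B) = Add(Mul(Rational(25363, 70555), B), 1631) = Add(1631, Mul(Rational(25363, 70555), B)))
Add(Function('b')(-1656), Mul(-1, 4328360)) = Add(Add(1631, Mul(Rational(25363, 70555), -1656)), Mul(-1, 4328360)) = Add(Add(1631, Rational(-42001128, 70555)), -4328360) = Add(Rational(73074077, 70555), -4328360) = Rational(-305314365723, 70555)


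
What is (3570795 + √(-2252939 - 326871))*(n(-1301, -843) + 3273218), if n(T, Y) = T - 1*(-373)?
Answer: 11684676770550 + 3272290*I*√2579810 ≈ 1.1685e+13 + 5.2559e+9*I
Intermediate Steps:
n(T, Y) = 373 + T (n(T, Y) = T + 373 = 373 + T)
(3570795 + √(-2252939 - 326871))*(n(-1301, -843) + 3273218) = (3570795 + √(-2252939 - 326871))*((373 - 1301) + 3273218) = (3570795 + √(-2579810))*(-928 + 3273218) = (3570795 + I*√2579810)*3272290 = 11684676770550 + 3272290*I*√2579810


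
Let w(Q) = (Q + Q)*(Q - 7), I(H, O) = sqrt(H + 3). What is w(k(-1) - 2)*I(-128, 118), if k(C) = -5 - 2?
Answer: 1440*I*sqrt(5) ≈ 3219.9*I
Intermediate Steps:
k(C) = -7
I(H, O) = sqrt(3 + H)
w(Q) = 2*Q*(-7 + Q) (w(Q) = (2*Q)*(-7 + Q) = 2*Q*(-7 + Q))
w(k(-1) - 2)*I(-128, 118) = (2*(-7 - 2)*(-7 + (-7 - 2)))*sqrt(3 - 128) = (2*(-9)*(-7 - 9))*sqrt(-125) = (2*(-9)*(-16))*(5*I*sqrt(5)) = 288*(5*I*sqrt(5)) = 1440*I*sqrt(5)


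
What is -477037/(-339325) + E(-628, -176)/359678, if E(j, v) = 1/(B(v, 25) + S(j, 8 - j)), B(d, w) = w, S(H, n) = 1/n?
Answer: 1364144624746093/970340535801175 ≈ 1.4058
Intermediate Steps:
E(j, v) = 1/(25 + 1/(8 - j))
-477037/(-339325) + E(-628, -176)/359678 = -477037/(-339325) + ((-8 - 628)/(-201 + 25*(-628)))/359678 = -477037*(-1/339325) + (-636/(-201 - 15700))*(1/359678) = 477037/339325 + (-636/(-15901))*(1/359678) = 477037/339325 - 1/15901*(-636)*(1/359678) = 477037/339325 + (636/15901)*(1/359678) = 477037/339325 + 318/2859619939 = 1364144624746093/970340535801175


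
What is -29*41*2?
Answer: -2378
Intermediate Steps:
-29*41*2 = -1189*2 = -2378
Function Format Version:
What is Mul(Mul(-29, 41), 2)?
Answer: -2378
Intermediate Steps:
Mul(Mul(-29, 41), 2) = Mul(-1189, 2) = -2378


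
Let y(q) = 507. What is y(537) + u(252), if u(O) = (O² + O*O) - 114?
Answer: 127401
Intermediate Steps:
u(O) = -114 + 2*O² (u(O) = (O² + O²) - 114 = 2*O² - 114 = -114 + 2*O²)
y(537) + u(252) = 507 + (-114 + 2*252²) = 507 + (-114 + 2*63504) = 507 + (-114 + 127008) = 507 + 126894 = 127401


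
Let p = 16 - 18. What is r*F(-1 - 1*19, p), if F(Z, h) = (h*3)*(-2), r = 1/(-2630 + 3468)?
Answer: 6/419 ≈ 0.014320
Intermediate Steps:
p = -2
r = 1/838 ≈ 0.0011933
F(Z, h) = -6*h (F(Z, h) = (3*h)*(-2) = -6*h)
r*F(-1 - 1*19, p) = (-6*(-2))/838 = (1/838)*12 = 6/419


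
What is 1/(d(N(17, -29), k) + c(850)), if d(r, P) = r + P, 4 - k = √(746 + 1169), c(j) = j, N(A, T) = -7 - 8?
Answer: 839/702006 + √1915/702006 ≈ 0.0012575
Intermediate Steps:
N(A, T) = -15
k = 4 - √1915 (k = 4 - √(746 + 1169) = 4 - √1915 ≈ -39.761)
d(r, P) = P + r
1/(d(N(17, -29), k) + c(850)) = 1/(((4 - √1915) - 15) + 850) = 1/((-11 - √1915) + 850) = 1/(839 - √1915)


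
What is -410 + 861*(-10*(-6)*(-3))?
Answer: -155390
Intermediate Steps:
-410 + 861*(-10*(-6)*(-3)) = -410 + 861*(60*(-3)) = -410 + 861*(-180) = -410 - 154980 = -155390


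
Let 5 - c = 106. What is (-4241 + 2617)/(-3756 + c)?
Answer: 8/19 ≈ 0.42105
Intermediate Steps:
c = -101 (c = 5 - 1*106 = 5 - 106 = -101)
(-4241 + 2617)/(-3756 + c) = (-4241 + 2617)/(-3756 - 101) = -1624/(-3857) = -1624*(-1/3857) = 8/19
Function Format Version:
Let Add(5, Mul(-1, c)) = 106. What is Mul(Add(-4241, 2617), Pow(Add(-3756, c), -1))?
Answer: Rational(8, 19) ≈ 0.42105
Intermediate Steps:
c = -101 (c = Add(5, Mul(-1, 106)) = Add(5, -106) = -101)
Mul(Add(-4241, 2617), Pow(Add(-3756, c), -1)) = Mul(Add(-4241, 2617), Pow(Add(-3756, -101), -1)) = Mul(-1624, Pow(-3857, -1)) = Mul(-1624, Rational(-1, 3857)) = Rational(8, 19)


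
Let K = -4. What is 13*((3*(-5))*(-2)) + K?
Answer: 386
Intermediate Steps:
13*((3*(-5))*(-2)) + K = 13*((3*(-5))*(-2)) - 4 = 13*(-15*(-2)) - 4 = 13*30 - 4 = 390 - 4 = 386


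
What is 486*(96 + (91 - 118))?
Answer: 33534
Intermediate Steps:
486*(96 + (91 - 118)) = 486*(96 - 27) = 486*69 = 33534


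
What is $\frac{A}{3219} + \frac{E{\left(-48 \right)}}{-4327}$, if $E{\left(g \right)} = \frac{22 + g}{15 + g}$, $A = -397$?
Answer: $- \frac{6307969}{51071581} \approx -0.12351$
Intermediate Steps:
$E{\left(g \right)} = \frac{22 + g}{15 + g}$
$\frac{A}{3219} + \frac{E{\left(-48 \right)}}{-4327} = - \frac{397}{3219} + \frac{\frac{1}{15 - 48} \left(22 - 48\right)}{-4327} = \left(-397\right) \frac{1}{3219} + \frac{1}{-33} \left(-26\right) \left(- \frac{1}{4327}\right) = - \frac{397}{3219} + \left(- \frac{1}{33}\right) \left(-26\right) \left(- \frac{1}{4327}\right) = - \frac{397}{3219} + \frac{26}{33} \left(- \frac{1}{4327}\right) = - \frac{397}{3219} - \frac{26}{142791} = - \frac{6307969}{51071581}$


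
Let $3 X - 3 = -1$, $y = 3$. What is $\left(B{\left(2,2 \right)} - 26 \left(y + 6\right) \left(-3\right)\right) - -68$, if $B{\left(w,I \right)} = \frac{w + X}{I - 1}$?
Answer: $\frac{2318}{3} \approx 772.67$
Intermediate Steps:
$X = \frac{2}{3}$ ($X = 1 + \frac{1}{3} \left(-1\right) = 1 - \frac{1}{3} = \frac{2}{3} \approx 0.66667$)
$B{\left(w,I \right)} = \frac{\frac{2}{3} + w}{-1 + I}$ ($B{\left(w,I \right)} = \frac{w + \frac{2}{3}}{I - 1} = \frac{\frac{2}{3} + w}{-1 + I}$)
$\left(B{\left(2,2 \right)} - 26 \left(y + 6\right) \left(-3\right)\right) - -68 = \left(\frac{\frac{2}{3} + 2}{-1 + 2} - 26 \left(3 + 6\right) \left(-3\right)\right) - -68 = \left(1^{-1} \cdot \frac{8}{3} - 26 \cdot 9 \left(-3\right)\right) + 68 = \left(1 \cdot \frac{8}{3} - -702\right) + 68 = \left(\frac{8}{3} + 702\right) + 68 = \frac{2114}{3} + 68 = \frac{2318}{3}$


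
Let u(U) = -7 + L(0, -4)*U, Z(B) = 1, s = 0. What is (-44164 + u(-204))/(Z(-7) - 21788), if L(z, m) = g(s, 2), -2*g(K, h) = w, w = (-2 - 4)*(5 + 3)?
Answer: 49067/21787 ≈ 2.2521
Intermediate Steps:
w = -48 (w = -6*8 = -48)
g(K, h) = 24 (g(K, h) = -½*(-48) = 24)
L(z, m) = 24
u(U) = -7 + 24*U
(-44164 + u(-204))/(Z(-7) - 21788) = (-44164 + (-7 + 24*(-204)))/(1 - 21788) = (-44164 + (-7 - 4896))/(-21787) = (-44164 - 4903)*(-1/21787) = -49067*(-1/21787) = 49067/21787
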